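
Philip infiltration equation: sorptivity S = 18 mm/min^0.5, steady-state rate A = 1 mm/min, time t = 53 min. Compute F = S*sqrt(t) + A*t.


F = S*sqrt(t) + A*t
F = 18*sqrt(53) + 1*53
F = 18*7.280110 + 53

184.0420 mm


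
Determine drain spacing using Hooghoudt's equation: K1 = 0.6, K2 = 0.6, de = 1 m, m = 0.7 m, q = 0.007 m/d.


S^2 = 8*K2*de*m/q + 4*K1*m^2/q
S^2 = 8*0.6*1*0.7/0.007 + 4*0.6*0.7^2/0.007
S = sqrt(648.0000)

25.4558 m


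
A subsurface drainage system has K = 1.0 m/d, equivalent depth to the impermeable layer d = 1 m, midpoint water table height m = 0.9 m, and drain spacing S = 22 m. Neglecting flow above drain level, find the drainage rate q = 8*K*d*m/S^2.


q = 8*K*d*m/S^2
q = 8*1.0*1*0.9/22^2
q = 7.2000 / 484

0.0149 m/d


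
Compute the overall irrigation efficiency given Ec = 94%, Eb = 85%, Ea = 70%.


Ec = 0.94, Eb = 0.85, Ea = 0.7
E = 0.94 * 0.85 * 0.7 * 100 = 55.9300%

55.9300 %


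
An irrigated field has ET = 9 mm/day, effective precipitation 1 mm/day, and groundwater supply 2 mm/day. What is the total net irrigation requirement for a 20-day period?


Daily deficit = ET - Pe - GW = 9 - 1 - 2 = 6 mm/day
NIR = 6 * 20 = 120 mm

120.0000 mm


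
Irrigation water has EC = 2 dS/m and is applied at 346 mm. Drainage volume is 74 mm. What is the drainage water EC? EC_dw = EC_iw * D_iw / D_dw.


EC_dw = EC_iw * D_iw / D_dw
EC_dw = 2 * 346 / 74
EC_dw = 692 / 74

9.3514 dS/m


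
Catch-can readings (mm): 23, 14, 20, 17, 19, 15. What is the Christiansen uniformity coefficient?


mean = 18.000000 mm
MAD = 2.666667 mm
CU = (1 - 2.666667/18.000000)*100

85.1852 %


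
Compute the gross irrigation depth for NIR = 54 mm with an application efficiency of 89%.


Ea = 89% = 0.89
GID = NIR / Ea = 54 / 0.89 = 60.6742 mm

60.6742 mm


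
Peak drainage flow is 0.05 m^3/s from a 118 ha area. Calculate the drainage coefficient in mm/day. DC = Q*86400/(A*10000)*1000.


DC = Q * 86400 / (A * 10000) * 1000
DC = 0.05 * 86400 / (118 * 10000) * 1000
DC = 4320000.0000 / 1180000

3.6610 mm/day


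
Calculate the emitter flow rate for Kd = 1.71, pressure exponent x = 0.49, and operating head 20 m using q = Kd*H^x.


q = Kd * H^x = 1.71 * 20^0.49 = 1.71 * 4.340150

7.4217 L/h


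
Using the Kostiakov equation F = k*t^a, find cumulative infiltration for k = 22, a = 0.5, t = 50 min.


F = k * t^a = 22 * 50^0.5
F = 22 * 7.071068

155.5635 mm


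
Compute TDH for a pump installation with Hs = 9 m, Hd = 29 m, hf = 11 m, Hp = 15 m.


TDH = Hs + Hd + hf + Hp = 9 + 29 + 11 + 15 = 64

64 m


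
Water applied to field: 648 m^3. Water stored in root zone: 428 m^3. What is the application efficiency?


Ea = V_root / V_field * 100 = 428 / 648 * 100 = 66.0494%

66.0494 %


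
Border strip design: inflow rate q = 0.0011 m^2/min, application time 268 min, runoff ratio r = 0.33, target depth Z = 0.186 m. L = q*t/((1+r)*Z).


L = q*t/((1+r)*Z)
L = 0.0011*268/((1+0.33)*0.186)
L = 0.2948/0.24738

1.1917 m


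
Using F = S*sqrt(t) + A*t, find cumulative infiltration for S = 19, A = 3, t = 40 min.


F = S*sqrt(t) + A*t
F = 19*sqrt(40) + 3*40
F = 19*6.324555 + 120

240.1665 mm


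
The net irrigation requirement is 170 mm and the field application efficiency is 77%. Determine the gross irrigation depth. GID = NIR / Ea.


Ea = 77% = 0.77
GID = NIR / Ea = 170 / 0.77 = 220.7792 mm

220.7792 mm


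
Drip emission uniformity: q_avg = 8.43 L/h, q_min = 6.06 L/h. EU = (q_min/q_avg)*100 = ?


EU = (q_min/q_avg)*100 = (6.06/8.43)*100 = 71.8861%

71.8861 %


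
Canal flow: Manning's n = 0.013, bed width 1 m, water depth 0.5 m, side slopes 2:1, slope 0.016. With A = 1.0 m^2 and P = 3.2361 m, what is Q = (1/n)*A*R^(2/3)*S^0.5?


R = A/P = 1.0/3.2361 = 0.309014
Q = (1/0.013) * 1.0 * 0.309014^(2/3) * 0.016^0.5

4.4474 m^3/s


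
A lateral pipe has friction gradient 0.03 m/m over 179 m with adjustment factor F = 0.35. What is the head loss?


hf = J * L * F = 0.03 * 179 * 0.35 = 1.8795 m

1.8795 m


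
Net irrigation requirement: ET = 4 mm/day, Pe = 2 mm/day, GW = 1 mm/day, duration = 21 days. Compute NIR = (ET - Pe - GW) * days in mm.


Daily deficit = ET - Pe - GW = 4 - 2 - 1 = 1 mm/day
NIR = 1 * 21 = 21 mm

21.0000 mm


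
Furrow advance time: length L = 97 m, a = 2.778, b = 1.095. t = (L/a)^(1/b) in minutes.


t = (L/a)^(1/b)
t = (97/2.778)^(1/1.095)
t = 34.917207^(1/1.095)

25.6548 min


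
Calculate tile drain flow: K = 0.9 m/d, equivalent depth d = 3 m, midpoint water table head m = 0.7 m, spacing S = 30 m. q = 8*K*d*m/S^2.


q = 8*K*d*m/S^2
q = 8*0.9*3*0.7/30^2
q = 15.1200 / 900

0.0168 m/d


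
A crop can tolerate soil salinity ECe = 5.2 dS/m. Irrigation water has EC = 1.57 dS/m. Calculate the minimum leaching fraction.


LR = ECiw / (5*ECe - ECiw)
LR = 1.57 / (5*5.2 - 1.57)
LR = 1.57 / 24.4300

0.0643


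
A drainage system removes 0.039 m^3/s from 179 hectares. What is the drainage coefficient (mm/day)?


DC = Q * 86400 / (A * 10000) * 1000
DC = 0.039 * 86400 / (179 * 10000) * 1000
DC = 3369600.0000 / 1790000

1.8825 mm/day


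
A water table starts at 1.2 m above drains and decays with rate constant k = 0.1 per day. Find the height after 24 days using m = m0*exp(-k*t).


m = m0 * exp(-k*t)
m = 1.2 * exp(-0.1 * 24)
m = 1.2 * exp(-2.4000)

0.1089 m


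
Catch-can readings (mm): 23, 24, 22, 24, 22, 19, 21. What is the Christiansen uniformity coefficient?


mean = 22.142857 mm
MAD = 1.306122 mm
CU = (1 - 1.306122/22.142857)*100

94.1014 %


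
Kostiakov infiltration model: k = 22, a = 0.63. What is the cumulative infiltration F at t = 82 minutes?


F = k * t^a = 22 * 82^0.63
F = 22 * 16.058417

353.2852 mm


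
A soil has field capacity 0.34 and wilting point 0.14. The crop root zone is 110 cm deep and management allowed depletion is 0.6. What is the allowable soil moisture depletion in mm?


SMD = (FC - PWP) * d * MAD * 10
SMD = (0.34 - 0.14) * 110 * 0.6 * 10
SMD = 0.2000 * 110 * 0.6 * 10

132.0000 mm


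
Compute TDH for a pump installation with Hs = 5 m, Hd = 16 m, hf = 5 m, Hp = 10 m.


TDH = Hs + Hd + hf + Hp = 5 + 16 + 5 + 10 = 36

36 m


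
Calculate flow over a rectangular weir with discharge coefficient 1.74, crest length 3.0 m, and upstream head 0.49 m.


Q = C * L * H^(3/2) = 1.74 * 3.0 * 0.49^1.5 = 1.74 * 3.0 * 0.343000

1.7905 m^3/s


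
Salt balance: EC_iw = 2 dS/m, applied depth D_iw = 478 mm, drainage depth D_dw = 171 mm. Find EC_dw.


EC_dw = EC_iw * D_iw / D_dw
EC_dw = 2 * 478 / 171
EC_dw = 956 / 171

5.5906 dS/m


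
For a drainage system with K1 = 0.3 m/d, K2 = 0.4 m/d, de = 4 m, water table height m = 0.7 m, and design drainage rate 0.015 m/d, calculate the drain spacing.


S^2 = 8*K2*de*m/q + 4*K1*m^2/q
S^2 = 8*0.4*4*0.7/0.015 + 4*0.3*0.7^2/0.015
S = sqrt(636.5333)

25.2296 m


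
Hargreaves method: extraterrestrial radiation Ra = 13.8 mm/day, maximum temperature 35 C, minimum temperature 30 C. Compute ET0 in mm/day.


Tmean = (Tmax + Tmin)/2 = (35 + 30)/2 = 32.5
ET0 = 0.0023 * 13.8 * (32.5 + 17.8) * sqrt(35 - 30)
ET0 = 0.0023 * 13.8 * 50.3 * 2.236068

3.5699 mm/day


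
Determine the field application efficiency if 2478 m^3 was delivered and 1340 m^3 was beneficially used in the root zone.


Ea = V_root / V_field * 100 = 1340 / 2478 * 100 = 54.0759%

54.0759 %


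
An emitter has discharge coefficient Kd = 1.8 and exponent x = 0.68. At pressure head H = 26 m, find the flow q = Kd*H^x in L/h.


q = Kd * H^x = 1.8 * 26^0.68 = 1.8 * 9.166043

16.4989 L/h


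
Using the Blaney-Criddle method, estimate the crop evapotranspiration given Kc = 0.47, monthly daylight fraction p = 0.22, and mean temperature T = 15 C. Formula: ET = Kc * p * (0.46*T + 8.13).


ET = Kc * p * (0.46*T + 8.13)
ET = 0.47 * 0.22 * (0.46*15 + 8.13)
ET = 0.47 * 0.22 * 15.0300

1.5541 mm/day


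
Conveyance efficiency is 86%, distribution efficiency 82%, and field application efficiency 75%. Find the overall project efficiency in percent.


Ec = 0.86, Eb = 0.82, Ea = 0.75
E = 0.86 * 0.82 * 0.75 * 100 = 52.8900%

52.8900 %


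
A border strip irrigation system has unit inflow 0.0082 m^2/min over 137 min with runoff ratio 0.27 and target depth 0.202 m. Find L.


L = q*t/((1+r)*Z)
L = 0.0082*137/((1+0.27)*0.202)
L = 1.1234/0.25654

4.3790 m


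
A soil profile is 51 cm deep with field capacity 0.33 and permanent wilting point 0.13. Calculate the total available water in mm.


AWC = (FC - PWP) * d * 10
AWC = (0.33 - 0.13) * 51 * 10
AWC = 0.2000 * 51 * 10

102.0000 mm


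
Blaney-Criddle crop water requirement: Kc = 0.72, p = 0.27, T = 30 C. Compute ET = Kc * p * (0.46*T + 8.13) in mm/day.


ET = Kc * p * (0.46*T + 8.13)
ET = 0.72 * 0.27 * (0.46*30 + 8.13)
ET = 0.72 * 0.27 * 21.9300

4.2632 mm/day


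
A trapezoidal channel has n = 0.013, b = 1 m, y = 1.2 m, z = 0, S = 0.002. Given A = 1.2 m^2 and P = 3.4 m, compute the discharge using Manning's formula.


R = A/P = 1.2/3.4 = 0.352941
Q = (1/0.013) * 1.2 * 0.352941^(2/3) * 0.002^0.5

2.0617 m^3/s


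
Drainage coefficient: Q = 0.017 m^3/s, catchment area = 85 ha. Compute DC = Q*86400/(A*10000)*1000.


DC = Q * 86400 / (A * 10000) * 1000
DC = 0.017 * 86400 / (85 * 10000) * 1000
DC = 1468800.0000 / 850000

1.7280 mm/day


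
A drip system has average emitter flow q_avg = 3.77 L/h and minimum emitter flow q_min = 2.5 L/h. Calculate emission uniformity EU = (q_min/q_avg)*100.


EU = (q_min/q_avg)*100 = (2.5/3.77)*100 = 66.3130%

66.3130 %


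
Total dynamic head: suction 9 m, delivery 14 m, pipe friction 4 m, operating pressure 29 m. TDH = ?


TDH = Hs + Hd + hf + Hp = 9 + 14 + 4 + 29 = 56

56 m


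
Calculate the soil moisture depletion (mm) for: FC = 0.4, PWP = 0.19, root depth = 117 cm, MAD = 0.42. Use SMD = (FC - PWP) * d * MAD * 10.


SMD = (FC - PWP) * d * MAD * 10
SMD = (0.4 - 0.19) * 117 * 0.42 * 10
SMD = 0.2100 * 117 * 0.42 * 10

103.1940 mm


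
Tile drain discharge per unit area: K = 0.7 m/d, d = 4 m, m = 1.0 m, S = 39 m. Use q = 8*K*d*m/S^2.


q = 8*K*d*m/S^2
q = 8*0.7*4*1.0/39^2
q = 22.4000 / 1521

0.0147 m/d


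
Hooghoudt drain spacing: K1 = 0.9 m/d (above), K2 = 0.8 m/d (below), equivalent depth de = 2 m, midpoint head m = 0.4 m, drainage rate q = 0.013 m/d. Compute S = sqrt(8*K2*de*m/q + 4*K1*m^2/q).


S^2 = 8*K2*de*m/q + 4*K1*m^2/q
S^2 = 8*0.8*2*0.4/0.013 + 4*0.9*0.4^2/0.013
S = sqrt(438.1538)

20.9321 m


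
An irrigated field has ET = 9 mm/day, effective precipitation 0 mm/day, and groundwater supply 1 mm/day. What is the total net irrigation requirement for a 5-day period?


Daily deficit = ET - Pe - GW = 9 - 0 - 1 = 8 mm/day
NIR = 8 * 5 = 40 mm

40.0000 mm


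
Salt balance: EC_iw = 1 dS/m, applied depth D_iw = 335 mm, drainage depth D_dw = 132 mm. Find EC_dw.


EC_dw = EC_iw * D_iw / D_dw
EC_dw = 1 * 335 / 132
EC_dw = 335 / 132

2.5379 dS/m


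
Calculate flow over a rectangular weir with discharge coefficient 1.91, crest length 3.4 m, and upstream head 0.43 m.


Q = C * L * H^(3/2) = 1.91 * 3.4 * 0.43^1.5 = 1.91 * 3.4 * 0.281970

1.8311 m^3/s


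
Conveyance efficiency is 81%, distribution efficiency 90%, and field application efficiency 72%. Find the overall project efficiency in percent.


Ec = 0.81, Eb = 0.9, Ea = 0.72
E = 0.81 * 0.9 * 0.72 * 100 = 52.4880%

52.4880 %


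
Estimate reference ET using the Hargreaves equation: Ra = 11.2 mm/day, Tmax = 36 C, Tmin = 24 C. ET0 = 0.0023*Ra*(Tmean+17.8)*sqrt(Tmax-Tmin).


Tmean = (Tmax + Tmin)/2 = (36 + 24)/2 = 30.0
ET0 = 0.0023 * 11.2 * (30.0 + 17.8) * sqrt(36 - 24)
ET0 = 0.0023 * 11.2 * 47.8 * 3.464102

4.2654 mm/day


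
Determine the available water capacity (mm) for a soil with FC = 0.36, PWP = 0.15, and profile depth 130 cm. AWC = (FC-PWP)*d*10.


AWC = (FC - PWP) * d * 10
AWC = (0.36 - 0.15) * 130 * 10
AWC = 0.2100 * 130 * 10

273.0000 mm


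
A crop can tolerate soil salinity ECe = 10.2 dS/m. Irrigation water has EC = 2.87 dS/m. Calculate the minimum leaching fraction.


LR = ECiw / (5*ECe - ECiw)
LR = 2.87 / (5*10.2 - 2.87)
LR = 2.87 / 48.1300

0.0596


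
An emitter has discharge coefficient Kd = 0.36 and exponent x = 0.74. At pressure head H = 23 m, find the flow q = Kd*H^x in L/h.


q = Kd * H^x = 0.36 * 23^0.74 = 0.36 * 10.178379

3.6642 L/h


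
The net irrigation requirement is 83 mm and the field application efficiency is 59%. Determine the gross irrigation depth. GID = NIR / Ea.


Ea = 59% = 0.59
GID = NIR / Ea = 83 / 0.59 = 140.6780 mm

140.6780 mm


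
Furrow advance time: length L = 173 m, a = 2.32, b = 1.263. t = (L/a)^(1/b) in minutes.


t = (L/a)^(1/b)
t = (173/2.32)^(1/1.263)
t = 74.568966^(1/1.263)

30.3828 min


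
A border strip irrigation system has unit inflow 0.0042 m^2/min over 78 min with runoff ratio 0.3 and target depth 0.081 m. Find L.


L = q*t/((1+r)*Z)
L = 0.0042*78/((1+0.3)*0.081)
L = 0.3276/0.1053

3.1111 m


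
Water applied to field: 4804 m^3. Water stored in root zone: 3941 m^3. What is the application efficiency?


Ea = V_root / V_field * 100 = 3941 / 4804 * 100 = 82.0358%

82.0358 %


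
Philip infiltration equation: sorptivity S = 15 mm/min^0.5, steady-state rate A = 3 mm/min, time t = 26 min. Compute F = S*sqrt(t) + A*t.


F = S*sqrt(t) + A*t
F = 15*sqrt(26) + 3*26
F = 15*5.099020 + 78

154.4853 mm


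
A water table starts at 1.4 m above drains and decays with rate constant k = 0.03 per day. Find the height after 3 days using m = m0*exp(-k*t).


m = m0 * exp(-k*t)
m = 1.4 * exp(-0.03 * 3)
m = 1.4 * exp(-0.0900)

1.2795 m


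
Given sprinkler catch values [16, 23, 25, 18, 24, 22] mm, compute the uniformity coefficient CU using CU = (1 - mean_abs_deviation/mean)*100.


mean = 21.333333 mm
MAD = 2.888889 mm
CU = (1 - 2.888889/21.333333)*100

86.4583 %


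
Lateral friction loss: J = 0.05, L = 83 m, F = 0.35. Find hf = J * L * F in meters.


hf = J * L * F = 0.05 * 83 * 0.35 = 1.4525 m

1.4525 m


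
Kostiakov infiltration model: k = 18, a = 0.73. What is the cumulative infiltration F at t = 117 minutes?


F = k * t^a = 18 * 117^0.73
F = 18 * 32.342656

582.1678 mm


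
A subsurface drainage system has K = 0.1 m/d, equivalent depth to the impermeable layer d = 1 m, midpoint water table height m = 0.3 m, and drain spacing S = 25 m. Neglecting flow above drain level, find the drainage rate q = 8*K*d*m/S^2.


q = 8*K*d*m/S^2
q = 8*0.1*1*0.3/25^2
q = 0.2400 / 625

3.8400e-04 m/d


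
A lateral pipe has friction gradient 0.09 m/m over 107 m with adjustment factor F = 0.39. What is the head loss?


hf = J * L * F = 0.09 * 107 * 0.39 = 3.7557 m

3.7557 m


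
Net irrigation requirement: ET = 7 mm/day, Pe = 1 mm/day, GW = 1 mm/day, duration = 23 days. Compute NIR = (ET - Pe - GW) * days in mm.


Daily deficit = ET - Pe - GW = 7 - 1 - 1 = 5 mm/day
NIR = 5 * 23 = 115 mm

115.0000 mm


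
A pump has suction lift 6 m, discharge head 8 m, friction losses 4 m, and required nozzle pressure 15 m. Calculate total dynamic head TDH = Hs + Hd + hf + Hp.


TDH = Hs + Hd + hf + Hp = 6 + 8 + 4 + 15 = 33

33 m


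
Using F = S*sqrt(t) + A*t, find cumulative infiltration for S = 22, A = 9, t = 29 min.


F = S*sqrt(t) + A*t
F = 22*sqrt(29) + 9*29
F = 22*5.385165 + 261

379.4736 mm


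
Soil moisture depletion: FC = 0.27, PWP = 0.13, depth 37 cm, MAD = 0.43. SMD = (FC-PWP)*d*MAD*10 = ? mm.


SMD = (FC - PWP) * d * MAD * 10
SMD = (0.27 - 0.13) * 37 * 0.43 * 10
SMD = 0.1400 * 37 * 0.43 * 10

22.2740 mm


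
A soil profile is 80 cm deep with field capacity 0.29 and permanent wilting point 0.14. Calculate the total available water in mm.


AWC = (FC - PWP) * d * 10
AWC = (0.29 - 0.14) * 80 * 10
AWC = 0.1500 * 80 * 10

120.0000 mm


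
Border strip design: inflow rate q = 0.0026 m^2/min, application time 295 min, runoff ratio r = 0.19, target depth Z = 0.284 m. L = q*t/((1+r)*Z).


L = q*t/((1+r)*Z)
L = 0.0026*295/((1+0.19)*0.284)
L = 0.767/0.33796

2.2695 m


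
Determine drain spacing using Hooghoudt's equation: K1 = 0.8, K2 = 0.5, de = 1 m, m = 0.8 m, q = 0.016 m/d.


S^2 = 8*K2*de*m/q + 4*K1*m^2/q
S^2 = 8*0.5*1*0.8/0.016 + 4*0.8*0.8^2/0.016
S = sqrt(328.0000)

18.1108 m


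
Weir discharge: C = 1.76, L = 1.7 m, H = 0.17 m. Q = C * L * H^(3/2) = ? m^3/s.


Q = C * L * H^(3/2) = 1.76 * 1.7 * 0.17^1.5 = 1.76 * 1.7 * 0.070093

0.2097 m^3/s


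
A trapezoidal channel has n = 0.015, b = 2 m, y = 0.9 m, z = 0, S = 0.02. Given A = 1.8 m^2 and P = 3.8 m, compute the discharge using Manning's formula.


R = A/P = 1.8/3.8 = 0.473684
Q = (1/0.015) * 1.8 * 0.473684^(2/3) * 0.02^0.5

10.3123 m^3/s


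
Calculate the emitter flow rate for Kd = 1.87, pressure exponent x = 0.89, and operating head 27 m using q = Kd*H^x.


q = Kd * H^x = 1.87 * 27^0.89 = 1.87 * 18.789436

35.1362 L/h


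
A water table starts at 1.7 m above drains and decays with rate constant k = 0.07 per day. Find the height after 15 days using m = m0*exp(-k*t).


m = m0 * exp(-k*t)
m = 1.7 * exp(-0.07 * 15)
m = 1.7 * exp(-1.0500)

0.5949 m


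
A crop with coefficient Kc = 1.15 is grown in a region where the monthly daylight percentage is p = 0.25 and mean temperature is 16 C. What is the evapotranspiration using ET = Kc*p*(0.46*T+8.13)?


ET = Kc * p * (0.46*T + 8.13)
ET = 1.15 * 0.25 * (0.46*16 + 8.13)
ET = 1.15 * 0.25 * 15.4900

4.4534 mm/day


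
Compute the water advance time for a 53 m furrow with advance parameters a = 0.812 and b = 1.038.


t = (L/a)^(1/b)
t = (53/0.812)^(1/1.038)
t = 65.270936^(1/1.038)

56.0125 min


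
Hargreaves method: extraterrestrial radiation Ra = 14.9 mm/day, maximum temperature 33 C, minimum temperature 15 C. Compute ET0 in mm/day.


Tmean = (Tmax + Tmin)/2 = (33 + 15)/2 = 24.0
ET0 = 0.0023 * 14.9 * (24.0 + 17.8) * sqrt(33 - 15)
ET0 = 0.0023 * 14.9 * 41.8 * 4.242641

6.0775 mm/day


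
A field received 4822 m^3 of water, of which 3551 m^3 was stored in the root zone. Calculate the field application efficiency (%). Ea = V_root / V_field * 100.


Ea = V_root / V_field * 100 = 3551 / 4822 * 100 = 73.6416%

73.6416 %


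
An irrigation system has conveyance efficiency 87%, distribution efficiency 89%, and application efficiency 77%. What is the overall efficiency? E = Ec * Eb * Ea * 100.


Ec = 0.87, Eb = 0.89, Ea = 0.77
E = 0.87 * 0.89 * 0.77 * 100 = 59.6211%

59.6211 %


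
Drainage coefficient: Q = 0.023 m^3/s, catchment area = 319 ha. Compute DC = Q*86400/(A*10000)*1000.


DC = Q * 86400 / (A * 10000) * 1000
DC = 0.023 * 86400 / (319 * 10000) * 1000
DC = 1987200.0000 / 3190000

0.6229 mm/day


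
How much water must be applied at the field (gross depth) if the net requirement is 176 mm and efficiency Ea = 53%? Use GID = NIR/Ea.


Ea = 53% = 0.53
GID = NIR / Ea = 176 / 0.53 = 332.0755 mm

332.0755 mm


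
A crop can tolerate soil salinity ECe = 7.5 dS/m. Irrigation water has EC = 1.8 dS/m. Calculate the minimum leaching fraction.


LR = ECiw / (5*ECe - ECiw)
LR = 1.8 / (5*7.5 - 1.8)
LR = 1.8 / 35.7000

0.0504


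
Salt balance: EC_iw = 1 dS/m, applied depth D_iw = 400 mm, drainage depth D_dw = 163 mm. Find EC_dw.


EC_dw = EC_iw * D_iw / D_dw
EC_dw = 1 * 400 / 163
EC_dw = 400 / 163

2.4540 dS/m


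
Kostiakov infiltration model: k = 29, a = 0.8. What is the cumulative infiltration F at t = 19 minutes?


F = k * t^a = 29 * 19^0.8
F = 29 * 10.543939

305.7742 mm


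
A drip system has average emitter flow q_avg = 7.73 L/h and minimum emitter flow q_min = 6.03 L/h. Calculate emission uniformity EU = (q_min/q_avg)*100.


EU = (q_min/q_avg)*100 = (6.03/7.73)*100 = 78.0078%

78.0078 %


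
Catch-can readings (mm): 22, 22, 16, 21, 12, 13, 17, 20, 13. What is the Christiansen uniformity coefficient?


mean = 17.333333 mm
MAD = 3.481481 mm
CU = (1 - 3.481481/17.333333)*100

79.9145 %


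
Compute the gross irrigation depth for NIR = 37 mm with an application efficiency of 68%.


Ea = 68% = 0.68
GID = NIR / Ea = 37 / 0.68 = 54.4118 mm

54.4118 mm


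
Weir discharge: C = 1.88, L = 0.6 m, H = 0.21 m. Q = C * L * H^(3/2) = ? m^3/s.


Q = C * L * H^(3/2) = 1.88 * 0.6 * 0.21^1.5 = 1.88 * 0.6 * 0.096234

0.1086 m^3/s


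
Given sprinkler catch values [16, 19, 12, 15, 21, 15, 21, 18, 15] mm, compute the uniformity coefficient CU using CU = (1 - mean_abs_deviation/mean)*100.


mean = 16.888889 mm
MAD = 2.543210 mm
CU = (1 - 2.543210/16.888889)*100

84.9415 %


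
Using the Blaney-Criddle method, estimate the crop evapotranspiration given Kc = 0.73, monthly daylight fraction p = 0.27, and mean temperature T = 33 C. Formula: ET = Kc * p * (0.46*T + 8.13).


ET = Kc * p * (0.46*T + 8.13)
ET = 0.73 * 0.27 * (0.46*33 + 8.13)
ET = 0.73 * 0.27 * 23.3100

4.5944 mm/day


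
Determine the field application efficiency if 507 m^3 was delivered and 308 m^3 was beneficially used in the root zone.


Ea = V_root / V_field * 100 = 308 / 507 * 100 = 60.7495%

60.7495 %


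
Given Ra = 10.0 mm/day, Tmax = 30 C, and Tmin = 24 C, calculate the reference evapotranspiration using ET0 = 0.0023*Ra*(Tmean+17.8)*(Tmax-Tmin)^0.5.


Tmean = (Tmax + Tmin)/2 = (30 + 24)/2 = 27.0
ET0 = 0.0023 * 10.0 * (27.0 + 17.8) * sqrt(30 - 24)
ET0 = 0.0023 * 10.0 * 44.8 * 2.449490

2.5240 mm/day


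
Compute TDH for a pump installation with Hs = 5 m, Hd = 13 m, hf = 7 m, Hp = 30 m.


TDH = Hs + Hd + hf + Hp = 5 + 13 + 7 + 30 = 55

55 m


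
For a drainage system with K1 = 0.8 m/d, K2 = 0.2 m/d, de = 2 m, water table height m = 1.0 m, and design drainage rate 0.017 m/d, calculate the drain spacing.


S^2 = 8*K2*de*m/q + 4*K1*m^2/q
S^2 = 8*0.2*2*1.0/0.017 + 4*0.8*1.0^2/0.017
S = sqrt(376.4706)

19.4029 m


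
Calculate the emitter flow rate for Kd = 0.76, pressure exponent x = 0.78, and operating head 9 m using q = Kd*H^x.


q = Kd * H^x = 0.76 * 9^0.78 = 0.76 * 5.550207

4.2182 L/h


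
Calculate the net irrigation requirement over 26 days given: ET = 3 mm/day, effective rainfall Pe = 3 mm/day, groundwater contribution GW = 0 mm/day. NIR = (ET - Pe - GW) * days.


Daily deficit = ET - Pe - GW = 3 - 3 - 0 = 0 mm/day
NIR = 0 * 26 = 0 mm

0 mm


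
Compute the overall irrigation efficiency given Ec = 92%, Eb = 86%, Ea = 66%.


Ec = 0.92, Eb = 0.86, Ea = 0.66
E = 0.92 * 0.86 * 0.66 * 100 = 52.2192%

52.2192 %


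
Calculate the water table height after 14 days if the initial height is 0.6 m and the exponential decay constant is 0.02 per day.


m = m0 * exp(-k*t)
m = 0.6 * exp(-0.02 * 14)
m = 0.6 * exp(-0.2800)

0.4535 m


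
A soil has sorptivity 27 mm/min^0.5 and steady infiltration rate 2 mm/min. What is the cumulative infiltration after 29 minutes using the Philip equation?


F = S*sqrt(t) + A*t
F = 27*sqrt(29) + 2*29
F = 27*5.385165 + 58

203.3995 mm


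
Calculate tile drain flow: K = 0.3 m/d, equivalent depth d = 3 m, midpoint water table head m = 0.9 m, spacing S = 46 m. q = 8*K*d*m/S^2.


q = 8*K*d*m/S^2
q = 8*0.3*3*0.9/46^2
q = 6.4800 / 2116

0.0031 m/d


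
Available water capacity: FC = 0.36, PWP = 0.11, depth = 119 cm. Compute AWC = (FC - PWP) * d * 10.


AWC = (FC - PWP) * d * 10
AWC = (0.36 - 0.11) * 119 * 10
AWC = 0.2500 * 119 * 10

297.5000 mm


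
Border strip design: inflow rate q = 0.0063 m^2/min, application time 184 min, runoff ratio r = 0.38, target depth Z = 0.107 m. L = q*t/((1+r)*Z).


L = q*t/((1+r)*Z)
L = 0.0063*184/((1+0.38)*0.107)
L = 1.1592/0.14766

7.8505 m


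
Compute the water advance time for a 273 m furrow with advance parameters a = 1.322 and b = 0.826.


t = (L/a)^(1/b)
t = (273/1.322)^(1/0.826)
t = 206.505295^(1/0.826)

634.7170 min


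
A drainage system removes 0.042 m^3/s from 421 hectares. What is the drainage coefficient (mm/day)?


DC = Q * 86400 / (A * 10000) * 1000
DC = 0.042 * 86400 / (421 * 10000) * 1000
DC = 3628800.0000 / 4210000

0.8619 mm/day


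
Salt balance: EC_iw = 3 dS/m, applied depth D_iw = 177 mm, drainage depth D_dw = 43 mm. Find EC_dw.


EC_dw = EC_iw * D_iw / D_dw
EC_dw = 3 * 177 / 43
EC_dw = 531 / 43

12.3488 dS/m


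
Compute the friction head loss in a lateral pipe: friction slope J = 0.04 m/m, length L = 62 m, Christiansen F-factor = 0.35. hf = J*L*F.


hf = J * L * F = 0.04 * 62 * 0.35 = 0.8680 m

0.8680 m


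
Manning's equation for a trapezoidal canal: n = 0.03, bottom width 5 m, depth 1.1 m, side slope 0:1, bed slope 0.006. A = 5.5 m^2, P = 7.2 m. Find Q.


R = A/P = 5.5/7.2 = 0.763889
Q = (1/0.03) * 5.5 * 0.763889^(2/3) * 0.006^0.5

11.8669 m^3/s


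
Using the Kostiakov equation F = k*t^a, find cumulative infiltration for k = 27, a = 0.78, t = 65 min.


F = k * t^a = 27 * 65^0.78
F = 27 * 25.946120

700.5452 mm


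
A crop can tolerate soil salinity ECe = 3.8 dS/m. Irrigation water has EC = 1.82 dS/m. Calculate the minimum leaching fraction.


LR = ECiw / (5*ECe - ECiw)
LR = 1.82 / (5*3.8 - 1.82)
LR = 1.82 / 17.1800

0.1059


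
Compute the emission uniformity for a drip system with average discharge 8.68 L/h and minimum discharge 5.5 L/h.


EU = (q_min/q_avg)*100 = (5.5/8.68)*100 = 63.3641%

63.3641 %


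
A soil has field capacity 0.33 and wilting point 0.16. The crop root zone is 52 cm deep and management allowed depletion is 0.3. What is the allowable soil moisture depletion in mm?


SMD = (FC - PWP) * d * MAD * 10
SMD = (0.33 - 0.16) * 52 * 0.3 * 10
SMD = 0.1700 * 52 * 0.3 * 10

26.5200 mm


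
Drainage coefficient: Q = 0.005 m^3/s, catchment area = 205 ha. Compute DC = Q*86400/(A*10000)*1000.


DC = Q * 86400 / (A * 10000) * 1000
DC = 0.005 * 86400 / (205 * 10000) * 1000
DC = 432000.0000 / 2050000

0.2107 mm/day


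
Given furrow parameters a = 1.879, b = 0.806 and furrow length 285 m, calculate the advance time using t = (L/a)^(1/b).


t = (L/a)^(1/b)
t = (285/1.879)^(1/0.806)
t = 151.676424^(1/0.806)

507.9883 min


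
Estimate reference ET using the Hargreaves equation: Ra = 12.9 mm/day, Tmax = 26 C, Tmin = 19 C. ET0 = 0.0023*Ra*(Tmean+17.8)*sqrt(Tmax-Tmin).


Tmean = (Tmax + Tmin)/2 = (26 + 19)/2 = 22.5
ET0 = 0.0023 * 12.9 * (22.5 + 17.8) * sqrt(26 - 19)
ET0 = 0.0023 * 12.9 * 40.3 * 2.645751

3.1635 mm/day


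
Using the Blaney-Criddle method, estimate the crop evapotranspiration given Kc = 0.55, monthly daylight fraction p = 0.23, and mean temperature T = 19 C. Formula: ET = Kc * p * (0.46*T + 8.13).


ET = Kc * p * (0.46*T + 8.13)
ET = 0.55 * 0.23 * (0.46*19 + 8.13)
ET = 0.55 * 0.23 * 16.8700

2.1341 mm/day


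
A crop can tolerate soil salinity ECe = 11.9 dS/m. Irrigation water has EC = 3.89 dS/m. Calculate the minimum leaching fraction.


LR = ECiw / (5*ECe - ECiw)
LR = 3.89 / (5*11.9 - 3.89)
LR = 3.89 / 55.6100

0.0700


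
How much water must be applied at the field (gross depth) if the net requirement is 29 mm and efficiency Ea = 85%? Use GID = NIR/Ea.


Ea = 85% = 0.85
GID = NIR / Ea = 29 / 0.85 = 34.1176 mm

34.1176 mm


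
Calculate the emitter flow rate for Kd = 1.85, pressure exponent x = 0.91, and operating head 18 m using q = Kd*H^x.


q = Kd * H^x = 1.85 * 18^0.91 = 1.85 * 13.877076

25.6726 L/h


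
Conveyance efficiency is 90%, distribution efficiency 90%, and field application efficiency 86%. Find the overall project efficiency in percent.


Ec = 0.9, Eb = 0.9, Ea = 0.86
E = 0.9 * 0.9 * 0.86 * 100 = 69.6600%

69.6600 %


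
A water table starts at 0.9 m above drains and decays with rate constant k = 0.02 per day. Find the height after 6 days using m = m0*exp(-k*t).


m = m0 * exp(-k*t)
m = 0.9 * exp(-0.02 * 6)
m = 0.9 * exp(-0.1200)

0.7982 m


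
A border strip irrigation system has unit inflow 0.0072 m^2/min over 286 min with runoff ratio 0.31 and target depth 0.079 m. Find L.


L = q*t/((1+r)*Z)
L = 0.0072*286/((1+0.31)*0.079)
L = 2.0592/0.10349

19.8976 m


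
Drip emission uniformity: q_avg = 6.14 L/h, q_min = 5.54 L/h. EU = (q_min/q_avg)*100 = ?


EU = (q_min/q_avg)*100 = (5.54/6.14)*100 = 90.2280%

90.2280 %


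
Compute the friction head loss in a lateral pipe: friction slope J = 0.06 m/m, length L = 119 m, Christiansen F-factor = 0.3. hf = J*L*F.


hf = J * L * F = 0.06 * 119 * 0.3 = 2.1420 m

2.1420 m


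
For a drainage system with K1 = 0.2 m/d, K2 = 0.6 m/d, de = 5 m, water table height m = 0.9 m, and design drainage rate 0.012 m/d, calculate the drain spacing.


S^2 = 8*K2*de*m/q + 4*K1*m^2/q
S^2 = 8*0.6*5*0.9/0.012 + 4*0.2*0.9^2/0.012
S = sqrt(1854.0000)

43.0581 m


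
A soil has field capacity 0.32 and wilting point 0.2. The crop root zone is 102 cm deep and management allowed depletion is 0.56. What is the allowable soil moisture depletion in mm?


SMD = (FC - PWP) * d * MAD * 10
SMD = (0.32 - 0.2) * 102 * 0.56 * 10
SMD = 0.1200 * 102 * 0.56 * 10

68.5440 mm


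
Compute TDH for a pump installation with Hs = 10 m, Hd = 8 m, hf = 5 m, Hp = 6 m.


TDH = Hs + Hd + hf + Hp = 10 + 8 + 5 + 6 = 29

29 m


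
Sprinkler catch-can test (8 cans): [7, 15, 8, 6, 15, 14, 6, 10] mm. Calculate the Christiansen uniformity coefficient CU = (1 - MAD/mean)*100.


mean = 10.125000 mm
MAD = 3.406250 mm
CU = (1 - 3.406250/10.125000)*100

66.3580 %


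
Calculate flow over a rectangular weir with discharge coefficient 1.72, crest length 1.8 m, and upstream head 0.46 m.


Q = C * L * H^(3/2) = 1.72 * 1.8 * 0.46^1.5 = 1.72 * 1.8 * 0.311987

0.9659 m^3/s


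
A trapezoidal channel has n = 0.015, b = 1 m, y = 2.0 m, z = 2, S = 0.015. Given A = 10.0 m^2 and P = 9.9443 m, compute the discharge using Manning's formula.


R = A/P = 10.0/9.9443 = 1.005601
Q = (1/0.015) * 10.0 * 1.005601^(2/3) * 0.015^0.5

81.9543 m^3/s


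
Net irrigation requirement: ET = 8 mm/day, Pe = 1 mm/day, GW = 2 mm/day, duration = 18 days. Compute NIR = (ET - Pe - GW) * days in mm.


Daily deficit = ET - Pe - GW = 8 - 1 - 2 = 5 mm/day
NIR = 5 * 18 = 90 mm

90.0000 mm


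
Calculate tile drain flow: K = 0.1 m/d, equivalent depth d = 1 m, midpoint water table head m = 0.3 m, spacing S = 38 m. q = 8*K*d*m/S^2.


q = 8*K*d*m/S^2
q = 8*0.1*1*0.3/38^2
q = 0.2400 / 1444

1.6620e-04 m/d


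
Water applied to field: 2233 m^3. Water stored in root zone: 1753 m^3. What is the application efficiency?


Ea = V_root / V_field * 100 = 1753 / 2233 * 100 = 78.5043%

78.5043 %


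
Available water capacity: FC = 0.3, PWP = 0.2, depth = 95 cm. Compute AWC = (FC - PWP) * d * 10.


AWC = (FC - PWP) * d * 10
AWC = (0.3 - 0.2) * 95 * 10
AWC = 0.1000 * 95 * 10

95.0000 mm


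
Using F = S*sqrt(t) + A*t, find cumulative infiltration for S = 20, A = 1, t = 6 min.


F = S*sqrt(t) + A*t
F = 20*sqrt(6) + 1*6
F = 20*2.449490 + 6

54.9898 mm


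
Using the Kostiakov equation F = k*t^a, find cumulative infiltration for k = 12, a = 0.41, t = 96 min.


F = k * t^a = 12 * 96^0.41
F = 12 * 6.497274

77.9673 mm


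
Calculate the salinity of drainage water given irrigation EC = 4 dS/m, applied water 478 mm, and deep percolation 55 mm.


EC_dw = EC_iw * D_iw / D_dw
EC_dw = 4 * 478 / 55
EC_dw = 1912 / 55

34.7636 dS/m


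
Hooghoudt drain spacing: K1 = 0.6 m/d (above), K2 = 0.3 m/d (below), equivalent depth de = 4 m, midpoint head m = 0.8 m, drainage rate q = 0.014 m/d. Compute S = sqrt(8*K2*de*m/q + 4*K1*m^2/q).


S^2 = 8*K2*de*m/q + 4*K1*m^2/q
S^2 = 8*0.3*4*0.8/0.014 + 4*0.6*0.8^2/0.014
S = sqrt(658.2857)

25.6571 m


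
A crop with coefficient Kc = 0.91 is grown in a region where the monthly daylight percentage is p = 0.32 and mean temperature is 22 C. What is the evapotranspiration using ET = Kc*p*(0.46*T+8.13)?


ET = Kc * p * (0.46*T + 8.13)
ET = 0.91 * 0.32 * (0.46*22 + 8.13)
ET = 0.91 * 0.32 * 18.2500

5.3144 mm/day


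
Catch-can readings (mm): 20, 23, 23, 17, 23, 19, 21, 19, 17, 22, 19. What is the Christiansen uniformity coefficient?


mean = 20.272727 mm
MAD = 1.933884 mm
CU = (1 - 1.933884/20.272727)*100

90.4607 %


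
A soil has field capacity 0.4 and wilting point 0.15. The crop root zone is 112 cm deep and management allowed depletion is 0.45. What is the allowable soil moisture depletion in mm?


SMD = (FC - PWP) * d * MAD * 10
SMD = (0.4 - 0.15) * 112 * 0.45 * 10
SMD = 0.2500 * 112 * 0.45 * 10

126.0000 mm


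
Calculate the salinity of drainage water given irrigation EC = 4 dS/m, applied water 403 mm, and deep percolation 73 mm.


EC_dw = EC_iw * D_iw / D_dw
EC_dw = 4 * 403 / 73
EC_dw = 1612 / 73

22.0822 dS/m


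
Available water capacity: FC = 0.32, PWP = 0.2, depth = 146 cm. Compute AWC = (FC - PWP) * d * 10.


AWC = (FC - PWP) * d * 10
AWC = (0.32 - 0.2) * 146 * 10
AWC = 0.1200 * 146 * 10

175.2000 mm


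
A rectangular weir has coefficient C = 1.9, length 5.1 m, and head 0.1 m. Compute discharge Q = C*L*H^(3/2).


Q = C * L * H^(3/2) = 1.9 * 5.1 * 0.1^1.5 = 1.9 * 5.1 * 0.031623

0.3064 m^3/s


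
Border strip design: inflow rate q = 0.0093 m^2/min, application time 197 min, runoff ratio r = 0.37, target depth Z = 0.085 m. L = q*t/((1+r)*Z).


L = q*t/((1+r)*Z)
L = 0.0093*197/((1+0.37)*0.085)
L = 1.8321/0.11645

15.7329 m


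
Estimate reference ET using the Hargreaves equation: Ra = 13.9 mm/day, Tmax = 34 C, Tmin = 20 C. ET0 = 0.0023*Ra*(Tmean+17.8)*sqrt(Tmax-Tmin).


Tmean = (Tmax + Tmin)/2 = (34 + 20)/2 = 27.0
ET0 = 0.0023 * 13.9 * (27.0 + 17.8) * sqrt(34 - 20)
ET0 = 0.0023 * 13.9 * 44.8 * 3.741657

5.3590 mm/day


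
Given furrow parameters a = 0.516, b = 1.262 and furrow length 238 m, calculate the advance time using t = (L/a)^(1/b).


t = (L/a)^(1/b)
t = (238/0.516)^(1/1.262)
t = 461.240310^(1/1.262)

129.0855 min


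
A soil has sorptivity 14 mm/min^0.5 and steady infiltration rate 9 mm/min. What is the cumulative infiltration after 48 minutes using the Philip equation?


F = S*sqrt(t) + A*t
F = 14*sqrt(48) + 9*48
F = 14*6.928203 + 432

528.9948 mm


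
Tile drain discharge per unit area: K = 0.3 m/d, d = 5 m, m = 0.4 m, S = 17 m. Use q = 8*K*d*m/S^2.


q = 8*K*d*m/S^2
q = 8*0.3*5*0.4/17^2
q = 4.8000 / 289

0.0166 m/d


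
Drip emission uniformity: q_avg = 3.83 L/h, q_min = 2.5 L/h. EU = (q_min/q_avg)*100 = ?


EU = (q_min/q_avg)*100 = (2.5/3.83)*100 = 65.2742%

65.2742 %


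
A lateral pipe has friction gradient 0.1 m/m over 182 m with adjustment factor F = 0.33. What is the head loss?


hf = J * L * F = 0.1 * 182 * 0.33 = 6.0060 m

6.0060 m


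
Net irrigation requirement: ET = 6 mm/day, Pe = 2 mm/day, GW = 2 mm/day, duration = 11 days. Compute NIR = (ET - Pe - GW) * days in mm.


Daily deficit = ET - Pe - GW = 6 - 2 - 2 = 2 mm/day
NIR = 2 * 11 = 22 mm

22.0000 mm


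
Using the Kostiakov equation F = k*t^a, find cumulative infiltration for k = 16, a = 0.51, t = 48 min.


F = k * t^a = 16 * 48^0.51
F = 16 * 7.201667

115.2267 mm


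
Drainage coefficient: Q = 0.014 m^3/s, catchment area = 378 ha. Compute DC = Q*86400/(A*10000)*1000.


DC = Q * 86400 / (A * 10000) * 1000
DC = 0.014 * 86400 / (378 * 10000) * 1000
DC = 1209600.0000 / 3780000

0.3200 mm/day


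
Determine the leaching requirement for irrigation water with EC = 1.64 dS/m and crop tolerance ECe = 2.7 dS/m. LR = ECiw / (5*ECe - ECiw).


LR = ECiw / (5*ECe - ECiw)
LR = 1.64 / (5*2.7 - 1.64)
LR = 1.64 / 11.8600

0.1383


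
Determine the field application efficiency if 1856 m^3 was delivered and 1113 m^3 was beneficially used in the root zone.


Ea = V_root / V_field * 100 = 1113 / 1856 * 100 = 59.9677%

59.9677 %


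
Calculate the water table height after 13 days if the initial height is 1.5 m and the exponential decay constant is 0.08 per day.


m = m0 * exp(-k*t)
m = 1.5 * exp(-0.08 * 13)
m = 1.5 * exp(-1.0400)

0.5302 m


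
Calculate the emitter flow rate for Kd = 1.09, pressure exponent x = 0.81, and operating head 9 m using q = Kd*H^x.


q = Kd * H^x = 1.09 * 9^0.81 = 1.09 * 5.928385

6.4619 L/h


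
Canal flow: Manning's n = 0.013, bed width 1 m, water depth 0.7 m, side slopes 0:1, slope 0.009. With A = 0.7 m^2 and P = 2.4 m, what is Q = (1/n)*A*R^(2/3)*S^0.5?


R = A/P = 0.7/2.4 = 0.291667
Q = (1/0.013) * 0.7 * 0.291667^(2/3) * 0.009^0.5

2.2466 m^3/s


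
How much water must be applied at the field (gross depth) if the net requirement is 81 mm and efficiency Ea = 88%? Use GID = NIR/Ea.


Ea = 88% = 0.88
GID = NIR / Ea = 81 / 0.88 = 92.0455 mm

92.0455 mm


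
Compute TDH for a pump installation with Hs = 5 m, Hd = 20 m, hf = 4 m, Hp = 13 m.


TDH = Hs + Hd + hf + Hp = 5 + 20 + 4 + 13 = 42

42 m


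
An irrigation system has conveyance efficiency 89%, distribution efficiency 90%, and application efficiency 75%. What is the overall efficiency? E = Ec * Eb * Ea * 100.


Ec = 0.89, Eb = 0.9, Ea = 0.75
E = 0.89 * 0.9 * 0.75 * 100 = 60.0750%

60.0750 %


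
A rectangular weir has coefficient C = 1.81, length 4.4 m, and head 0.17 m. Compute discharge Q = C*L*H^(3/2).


Q = C * L * H^(3/2) = 1.81 * 4.4 * 0.17^1.5 = 1.81 * 4.4 * 0.070093

0.5582 m^3/s


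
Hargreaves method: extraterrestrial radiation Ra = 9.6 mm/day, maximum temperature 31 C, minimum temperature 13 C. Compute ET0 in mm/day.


Tmean = (Tmax + Tmin)/2 = (31 + 13)/2 = 22.0
ET0 = 0.0023 * 9.6 * (22.0 + 17.8) * sqrt(31 - 13)
ET0 = 0.0023 * 9.6 * 39.8 * 4.242641

3.7284 mm/day


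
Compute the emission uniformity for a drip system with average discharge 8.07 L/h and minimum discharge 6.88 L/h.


EU = (q_min/q_avg)*100 = (6.88/8.07)*100 = 85.2540%

85.2540 %


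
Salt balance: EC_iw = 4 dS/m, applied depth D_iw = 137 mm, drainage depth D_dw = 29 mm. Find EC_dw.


EC_dw = EC_iw * D_iw / D_dw
EC_dw = 4 * 137 / 29
EC_dw = 548 / 29

18.8966 dS/m


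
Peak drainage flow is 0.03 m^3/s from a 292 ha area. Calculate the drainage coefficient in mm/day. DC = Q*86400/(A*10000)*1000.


DC = Q * 86400 / (A * 10000) * 1000
DC = 0.03 * 86400 / (292 * 10000) * 1000
DC = 2592000.0000 / 2920000

0.8877 mm/day


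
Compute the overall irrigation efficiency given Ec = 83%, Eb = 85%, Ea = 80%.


Ec = 0.83, Eb = 0.85, Ea = 0.8
E = 0.83 * 0.85 * 0.8 * 100 = 56.4400%

56.4400 %


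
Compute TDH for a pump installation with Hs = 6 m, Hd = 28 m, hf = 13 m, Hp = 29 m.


TDH = Hs + Hd + hf + Hp = 6 + 28 + 13 + 29 = 76

76 m


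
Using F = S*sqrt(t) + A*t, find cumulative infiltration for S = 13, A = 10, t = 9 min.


F = S*sqrt(t) + A*t
F = 13*sqrt(9) + 10*9
F = 13*3.000000 + 90

129.0000 mm


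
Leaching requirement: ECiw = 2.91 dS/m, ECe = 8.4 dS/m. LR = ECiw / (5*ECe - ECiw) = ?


LR = ECiw / (5*ECe - ECiw)
LR = 2.91 / (5*8.4 - 2.91)
LR = 2.91 / 39.0900

0.0744


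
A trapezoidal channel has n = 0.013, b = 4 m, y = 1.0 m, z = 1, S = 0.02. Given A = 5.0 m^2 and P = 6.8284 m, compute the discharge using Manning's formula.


R = A/P = 5.0/6.8284 = 0.732236
Q = (1/0.013) * 5.0 * 0.732236^(2/3) * 0.02^0.5

44.1885 m^3/s


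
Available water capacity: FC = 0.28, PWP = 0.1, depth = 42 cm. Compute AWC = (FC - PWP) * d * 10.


AWC = (FC - PWP) * d * 10
AWC = (0.28 - 0.1) * 42 * 10
AWC = 0.1800 * 42 * 10

75.6000 mm


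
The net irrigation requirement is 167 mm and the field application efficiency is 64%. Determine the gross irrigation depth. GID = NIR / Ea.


Ea = 64% = 0.64
GID = NIR / Ea = 167 / 0.64 = 260.9375 mm

260.9375 mm


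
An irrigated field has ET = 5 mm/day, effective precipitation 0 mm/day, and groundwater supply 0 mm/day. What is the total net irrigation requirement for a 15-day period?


Daily deficit = ET - Pe - GW = 5 - 0 - 0 = 5 mm/day
NIR = 5 * 15 = 75 mm

75.0000 mm


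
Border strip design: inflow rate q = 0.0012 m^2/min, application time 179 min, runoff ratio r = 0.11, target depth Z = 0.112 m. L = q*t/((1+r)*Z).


L = q*t/((1+r)*Z)
L = 0.0012*179/((1+0.11)*0.112)
L = 0.2148/0.12432

1.7278 m
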